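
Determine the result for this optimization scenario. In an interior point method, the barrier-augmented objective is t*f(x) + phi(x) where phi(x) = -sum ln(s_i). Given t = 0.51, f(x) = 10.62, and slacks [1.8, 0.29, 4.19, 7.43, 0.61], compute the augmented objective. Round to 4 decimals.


Step 1: Compute log-barrier.
ln values: [0.5878, -1.2379, 1.4327, 2.0055, -0.4943]
phi = -(0.5878 - 1.2379 + 1.4327 + 2.0055 - 0.4943) = -2.2938
Step 2: Compute augmented objective.
t*f(x) = 0.51*10.62 = 5.4162
Total = 5.4162 - 2.2938 = 3.1224


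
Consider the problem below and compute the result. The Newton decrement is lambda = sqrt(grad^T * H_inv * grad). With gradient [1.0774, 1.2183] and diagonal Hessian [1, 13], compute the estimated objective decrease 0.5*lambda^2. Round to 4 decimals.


Step 1: H is diagonal, so H^(-1) * g = [1.0774, 0.0937].
Step 2: g^T H^(-1) g = sum_i g_i^2 / H_ii
  = (1.0774)^2/1 + (1.2183)^2/13
  = 1.1608 + 0.1142 = 1.275
Step 3: Objective decrease = 0.5 * g^T H^(-1) g = 0.6375


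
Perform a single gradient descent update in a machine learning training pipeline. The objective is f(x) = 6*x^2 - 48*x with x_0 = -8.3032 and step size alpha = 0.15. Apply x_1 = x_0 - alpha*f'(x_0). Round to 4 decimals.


We compute the gradient at x_0 and apply the update.
f'(x) = 12*x - 48
f'(-8.3032) = 12*-8.3032 - 48 = -147.6384
x_1 = -8.3032 - 0.15*-147.6384 = 13.8426


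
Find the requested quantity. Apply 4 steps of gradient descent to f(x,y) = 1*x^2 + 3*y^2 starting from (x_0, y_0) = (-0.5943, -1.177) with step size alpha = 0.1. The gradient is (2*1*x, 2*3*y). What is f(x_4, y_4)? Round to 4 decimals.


Gradient descent on f(x,y) = 1*x^2 + 3*y^2.
Starting point: (-0.5943, -1.177), alpha = 0.1
Step 1: grad_x = 2*1*-0.5943 = -1.1886, grad_y = 2*3*-1.177 = -7.062
  x_1 = -0.5943 - 0.1*-1.1886 = -0.4754
  y_1 = -1.177 - 0.1*-7.062 = -0.4708
Step 2: grad_x = 2*1*-0.4754 = -0.9509, grad_y = 2*3*-0.4708 = -2.8248
  x_2 = -0.4754 - 0.1*-0.9509 = -0.3804
  y_2 = -0.4708 - 0.1*-2.8248 = -0.1883
Step 3: grad_x = 2*1*-0.3804 = -0.7607, grad_y = 2*3*-0.1883 = -1.1299
  x_3 = -0.3804 - 0.1*-0.7607 = -0.3043
  y_3 = -0.1883 - 0.1*-1.1299 = -0.0753
Step 4: grad_x = 2*1*-0.3043 = -0.6086, grad_y = 2*3*-0.0753 = -0.452
  x_4 = -0.3043 - 0.1*-0.6086 = -0.2434
  y_4 = -0.0753 - 0.1*-0.452 = -0.0301
f(-0.2434, -0.0301) = 1*(-0.2434)^2 + 3*(-0.0301)^2 = 0.062


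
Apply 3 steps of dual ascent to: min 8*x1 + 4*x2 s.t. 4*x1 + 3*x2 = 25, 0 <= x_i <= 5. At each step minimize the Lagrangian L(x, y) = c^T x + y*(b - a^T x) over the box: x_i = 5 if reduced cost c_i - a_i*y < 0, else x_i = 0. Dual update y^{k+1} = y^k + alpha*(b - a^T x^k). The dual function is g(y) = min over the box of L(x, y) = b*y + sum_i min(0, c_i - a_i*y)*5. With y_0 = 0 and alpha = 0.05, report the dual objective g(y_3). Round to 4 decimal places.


Dual ascent for LP: min 8*x1 + 4*x2, 4*x1 + 3*x2 = 25, 0 <= x_i <= 5
Step 1: y^k = 0.0, reduced costs: (8.0, 4.0)
  x^k = (0.0, 0.0), subgradient = b - a^T x = 25.0
  y^{k+1} = 0.0 + 0.05*25.0 = 1.25
Step 2: y^k = 1.25, reduced costs: (3.0, 0.25)
  x^k = (0.0, 0.0), subgradient = b - a^T x = 25.0
  y^{k+1} = 1.25 + 0.05*25.0 = 2.5
Step 3: y^k = 2.5, reduced costs: (-2.0, -3.5)
  x^k = (5.0, 5.0), subgradient = b - a^T x = -10.0
  y^{k+1} = 2.5 + 0.05*-10.0 = 2.0
Dual objective at y_3 = 2.0: reduced costs (0.0, -2.0), box minimizer x = (0.0, 5.0)
g(y_3) = b*y + (c1 - a1*y)*x1 + (c2 - a2*y)*x2 = 25*2.0 + 0.0*0.0 + (-2.0)*5.0 = 50.0 + 0.0 - 10.0 = 40.0


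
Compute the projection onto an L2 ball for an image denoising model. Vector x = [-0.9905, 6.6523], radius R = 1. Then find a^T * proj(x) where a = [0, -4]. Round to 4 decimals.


Step 1: Compute ||x|| (intermediates to 6 decimals).
||x|| = sqrt((-0.9905)^2 + 6.6523^2) = 6.725636
Step 2: Project.
Since ||x|| > R, scale = R/||x|| = 1/6.725636 = 0.148685, proj(x) = scale * x
proj(x) = [-0.147272, 0.989097]
Step 3: Dot product.
a^T * proj(x) = 0*(-0.147272) - 4*0.989097 = -3.9564


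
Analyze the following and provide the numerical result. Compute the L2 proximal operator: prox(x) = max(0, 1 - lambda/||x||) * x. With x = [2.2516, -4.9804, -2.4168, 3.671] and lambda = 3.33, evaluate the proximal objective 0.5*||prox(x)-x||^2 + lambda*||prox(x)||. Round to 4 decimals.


Step 1: Compute ||x||.
||x|| = 7.0136
Step 2: Compute scaling factor.
scale = max(0, 1 - 3.33/7.0136) = 0.5252
Step 3: prox(x) = [1.1826, -2.6158, -1.2693, 1.9281]
||prox(x)|| = 3.6836
Step 4: Proximal objective.
0.5*||prox-x||^2 = 5.5445
lambda*||prox|| = 12.2664
Total = 17.811


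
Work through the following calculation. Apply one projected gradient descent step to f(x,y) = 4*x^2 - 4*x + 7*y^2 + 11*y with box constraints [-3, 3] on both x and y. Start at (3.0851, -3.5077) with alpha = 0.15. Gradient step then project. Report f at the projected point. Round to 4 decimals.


Step 1: Compute gradient at (3.0851, -3.5077).
grad_x = 2*4*3.0851 - 4 = 20.6808
grad_y = 2*7*-3.5077 + 11 = -38.1078
Step 2: Gradient step.
x_raw = 3.0851 - 0.15*20.6808 = -0.017
y_raw = -3.5077 - 0.15*-38.1078 = 2.2085
Step 3: Project onto [-3, 3].
x_proj = clip(-0.017) = -0.017
y_proj = clip(2.2085) = 2.2085
Step 4: Evaluate f.
f(-0.017, 2.2085) = 58.5038


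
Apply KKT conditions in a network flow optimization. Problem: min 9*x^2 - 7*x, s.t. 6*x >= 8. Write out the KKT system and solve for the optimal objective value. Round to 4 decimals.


Step 1: Try lambda = 0 (constraint inactive).
x_unc = 7/(2*9) = 0.3889
Check: 6*0.3889 = 2.3334 < 8 -- violated!
Step 2: Constraint must be active: 6*x = 8
x* = 8/6 = 4/3 = 1.3333 (rounded; the exact value 4/3 is used below)
lambda = (2*9*(4/3) - 7)/6 = 2.8333
Step 3: Compute optimal value.
f(x*) = 9*(4/3)^2 - 7*(4/3) = 6.6667


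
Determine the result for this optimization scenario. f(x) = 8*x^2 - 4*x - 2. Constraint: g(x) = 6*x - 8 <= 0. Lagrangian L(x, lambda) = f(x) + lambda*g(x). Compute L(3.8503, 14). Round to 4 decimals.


Step 1: Evaluate f(x).
f(3.8503) = 8*3.8503^2 - 4*3.8503 - 2 = 101.1973
Step 2: Evaluate g(x).
g(3.8503) = 6*3.8503 - 8 = 15.1018
Step 3: Compute Lagrangian.
L = 101.1973 + 14*15.1018 = 312.6225


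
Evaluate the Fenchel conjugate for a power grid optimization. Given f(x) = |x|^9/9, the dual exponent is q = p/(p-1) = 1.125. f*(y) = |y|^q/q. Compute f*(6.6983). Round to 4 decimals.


The conjugate exponent q satisfies 1/p + 1/q = 1.
p = 9, so q = 9/(9 - 1) = 1.125
|y|^q = 6.6983^1.125 = 8.4959
f*(6.6983) = 8.4959 / 1.125 = 7.5519


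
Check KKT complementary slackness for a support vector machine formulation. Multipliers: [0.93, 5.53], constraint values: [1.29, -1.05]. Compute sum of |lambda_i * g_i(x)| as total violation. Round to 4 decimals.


KKT complementary slackness check:
lambda_1 * g_1 = 0.93 * 1.29 = 1.1997
lambda_2 * g_2 = 5.53 * -1.05 = -5.8065
Total violation = 1.1997 + 5.8065 = 7.0062


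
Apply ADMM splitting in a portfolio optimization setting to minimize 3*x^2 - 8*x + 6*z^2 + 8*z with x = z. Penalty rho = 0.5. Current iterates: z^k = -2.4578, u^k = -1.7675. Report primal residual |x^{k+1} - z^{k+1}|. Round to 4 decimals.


ADMM iteration with rho = 0.5, z^k = -2.4578, u^k = -1.7675
Step 1: x-update.
Minimize 3*x^2 - 8*x + (0.5/2)*(x + 2.4578 - 1.7675)^2
FOC: (2*3 + 0.5)*x = 8 + 0.5*(-2.4578 + 1.7675)
x^{k+1} = 1.1777
Step 2: z-update.
Minimize 6*z^2 + 8*z + (0.5/2)*(1.1777 - z - 1.7675)^2
FOC: (2*6 + 0.5)*z = -8 + 0.5*(1.1777 - 1.7675)
z^{k+1} = -0.6636
Step 3: u-update.
u^{k+1} = -1.7675 + 1.1777 + 0.6636 = 0.0738
Step 4: Primal residual = |1.1777 + 0.6636| = 1.8413


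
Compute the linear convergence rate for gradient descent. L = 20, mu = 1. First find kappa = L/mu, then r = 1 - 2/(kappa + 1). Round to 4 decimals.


Step 1: Compute the condition number.
kappa = L/mu = 20/1 = 20.0
Step 2: Compute the convergence rate.
r = 1 - 2/(kappa + 1) = 1 - 2*mu/(L + mu) = (L - mu)/(L + mu) = 19/21 = 0.9048


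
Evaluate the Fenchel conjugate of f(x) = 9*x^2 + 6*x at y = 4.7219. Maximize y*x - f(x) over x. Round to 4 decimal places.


f*(y) = sup_x {y*x - a*x^2 - b*x} = sup_x {(y-b)*x - a*x^2}
FOC: (y - b) - 2a*x = 0 => x* = (y - b)/(2a)
x* = (4.7219 - 6)/(2*9) = -0.071
f*(4.7219) = (y-b)^2/(4a) = (4.7219 - 6)^2/(4*9)
= 1.6335/36 = 0.0454


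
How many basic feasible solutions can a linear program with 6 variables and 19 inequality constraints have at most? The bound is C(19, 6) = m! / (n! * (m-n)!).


Each vertex corresponds to some choice of n active constraints out of m, so the number of vertices is at most C(m, n) = m! / (n!(m-n)!).
m = 19, n = 6
Numerator: 19 * 18 * 17 * 16 * 15 * 14
Denominator: 6! = 720
C(19, 6) = 27132


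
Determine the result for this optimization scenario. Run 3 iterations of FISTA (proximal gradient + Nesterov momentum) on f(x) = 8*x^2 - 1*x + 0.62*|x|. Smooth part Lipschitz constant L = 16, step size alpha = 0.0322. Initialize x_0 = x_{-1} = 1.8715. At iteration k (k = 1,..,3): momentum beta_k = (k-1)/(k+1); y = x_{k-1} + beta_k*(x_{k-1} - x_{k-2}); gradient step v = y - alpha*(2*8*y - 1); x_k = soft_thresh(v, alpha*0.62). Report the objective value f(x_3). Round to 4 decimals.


FISTA on f(x) = 8*x^2 - 1*x + 0.62*|x|
L = 16, alpha = 0.0322
Iteration 1: beta = 0.0, y = 1.8715 + 0.0*(1.8715 - 1.8715) = 1.8715
  grad(y) = 28.944, v = y - alpha*grad = 0.9395
  prox(v) = soft_thresh(0.9395, 0.02) = 0.9195
Iteration 2: beta = 0.3333, y = 0.9195 + 0.3333*(0.9195 - 1.8715) = 0.6022
  grad(y) = 8.6355, v = y - alpha*grad = 0.3242
  prox(v) = soft_thresh(0.3242, 0.02) = 0.3042
Iteration 3: beta = 0.5, y = 0.3042 + 0.5*(0.3042 - 0.9195) = -0.0035
  grad(y) = -1.0557, v = y - alpha*grad = 0.0305
  prox(v) = soft_thresh(0.0305, 0.02) = 0.0105
f(x_3) = 8*0.0105^2 - 1*0.0105 + 0.62*|0.0105| = -0.0031


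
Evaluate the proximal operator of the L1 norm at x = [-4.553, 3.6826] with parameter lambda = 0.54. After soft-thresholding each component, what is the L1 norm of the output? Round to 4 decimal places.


Soft-thresholding with lambda = 0.54:
prox(-4.553) = sign(-4.553)*max(|-4.553| - 0.54, 0) = -4.013
prox(3.6826) = sign(3.6826)*max(|3.6826| - 0.54, 0) = 3.1426
prox(x) = [-4.013, 3.1426]
||prox(x)||_1 = 4.013 + 3.1426 = 7.1556


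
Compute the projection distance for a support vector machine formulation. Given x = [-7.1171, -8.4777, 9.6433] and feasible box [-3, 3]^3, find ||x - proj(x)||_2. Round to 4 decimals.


Project each component onto [-3, 3].
clip(-7.1171) = -3.0, clip(-8.4777) = -3.0, clip(9.6433) = 3.0
Projection = [-3.0, -3.0, 3.0]
Squared diffs: [16.9505, 30.0052, 44.1334]
Distance = sqrt(91.0891) = 9.5441


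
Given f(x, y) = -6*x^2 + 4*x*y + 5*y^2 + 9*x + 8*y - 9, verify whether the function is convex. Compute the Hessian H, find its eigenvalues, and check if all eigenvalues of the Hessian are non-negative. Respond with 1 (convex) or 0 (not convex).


The Hessian of f(x,y) = -6*x^2 + 4*x*y + 5*y^2 + 9*x + 8*y - 9 is:
H = [[-12, 4], [4, 10]]
Trace = -12 + 10 = -2
Determinant = -12*10 - (4)^2 = -136
Discriminant = (-2)^2 - 4*-136 = 548.0
Eigenvalues: lambda_1 = -12.7047, lambda_2 = 10.7047
The function is not convex.

0


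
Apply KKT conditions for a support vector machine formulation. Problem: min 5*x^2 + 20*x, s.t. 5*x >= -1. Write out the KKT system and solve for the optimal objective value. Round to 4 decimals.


Step 1: Try lambda = 0 (constraint inactive).
x_unc = -20/(2*5) = -2.0
Check: 5*-2.0 = -10.0 < -1 -- violated!
Step 2: Constraint must be active: 5*x = -1
x* = -1/5 = -0.2
lambda = (2*5*(-0.2) + 20)/5 = 3.6
Step 3: Compute optimal value.
f(x*) = 5*(-0.2)^2 + 20*(-0.2) = -3.8


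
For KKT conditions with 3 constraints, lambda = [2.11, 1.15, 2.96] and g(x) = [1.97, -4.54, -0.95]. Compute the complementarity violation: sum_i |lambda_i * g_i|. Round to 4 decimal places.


KKT complementary slackness check:
lambda_1 * g_1 = 2.11 * 1.97 = 4.1567
lambda_2 * g_2 = 1.15 * -4.54 = -5.221
lambda_3 * g_3 = 2.96 * -0.95 = -2.812
Total violation = 4.1567 + 5.221 + 2.812 = 12.1897


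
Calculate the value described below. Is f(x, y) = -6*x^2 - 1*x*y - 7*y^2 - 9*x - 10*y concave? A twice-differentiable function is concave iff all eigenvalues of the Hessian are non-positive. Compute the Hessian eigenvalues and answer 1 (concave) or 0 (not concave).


The Hessian of f(x,y) = -6*x^2 - 1*x*y - 7*y^2 - 9*x - 10*y is:
H = [[-12, -1], [-1, -14]]
Trace = -12 - 14 = -26
Determinant = -12*-14 - (-1)^2 = 167
Discriminant = (-26)^2 - 4*167 = 8.0
Eigenvalues: lambda_1 = -14.4142, lambda_2 = -11.5858
The function is concave.

1


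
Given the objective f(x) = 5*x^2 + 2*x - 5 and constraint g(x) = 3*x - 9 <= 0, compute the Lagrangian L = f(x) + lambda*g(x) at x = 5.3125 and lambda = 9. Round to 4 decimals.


Step 1: Evaluate f(x).
f(5.3125) = 5*5.3125^2 + 2*5.3125 - 5 = 146.7383
Step 2: Evaluate g(x).
g(5.3125) = 3*5.3125 - 9 = 6.9375
Step 3: Compute Lagrangian.
L = 146.7383 + 9*6.9375 = 209.1758


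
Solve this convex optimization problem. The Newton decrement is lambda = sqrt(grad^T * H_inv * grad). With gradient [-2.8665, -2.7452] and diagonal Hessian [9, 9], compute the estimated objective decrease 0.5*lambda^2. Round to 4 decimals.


Step 1: H is diagonal, so H^(-1) * g = [-0.3185, -0.305].
Step 2: g^T H^(-1) g = sum_i g_i^2 / H_ii
  = (-2.8665)^2/9 + (-2.7452)^2/9
  = 0.913 + 0.8373 = 1.7503
Step 3: Objective decrease = 0.5 * g^T H^(-1) g = 0.8752


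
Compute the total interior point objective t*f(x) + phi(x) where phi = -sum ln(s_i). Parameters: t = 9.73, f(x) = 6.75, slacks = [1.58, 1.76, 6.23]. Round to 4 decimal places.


Step 1: Compute log-barrier.
ln values: [0.4574, 0.5653, 1.8294]
phi = -(0.4574 + 0.5653 + 1.8294) = -2.8521
Step 2: Compute augmented objective.
t*f(x) = 9.73*6.75 = 65.6775
Total = 65.6775 - 2.8521 = 62.8254


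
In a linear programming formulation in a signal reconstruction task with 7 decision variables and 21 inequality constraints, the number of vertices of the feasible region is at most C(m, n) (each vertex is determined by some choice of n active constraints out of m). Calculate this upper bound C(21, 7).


Each vertex corresponds to some choice of n active constraints out of m, so the number of vertices is at most C(m, n) = m! / (n!(m-n)!).
m = 21, n = 7
Numerator: 21 * 20 * 19 * 18 * 17 * 16 * 15
Denominator: 7! = 5040
C(21, 7) = 116280


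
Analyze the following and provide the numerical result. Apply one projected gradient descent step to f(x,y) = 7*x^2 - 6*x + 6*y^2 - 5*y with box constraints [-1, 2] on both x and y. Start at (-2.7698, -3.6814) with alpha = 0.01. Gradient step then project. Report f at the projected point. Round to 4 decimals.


Step 1: Compute gradient at (-2.7698, -3.6814).
grad_x = 2*7*-2.7698 - 6 = -44.7772
grad_y = 2*6*-3.6814 - 5 = -49.1768
Step 2: Gradient step.
x_raw = -2.7698 - 0.01*-44.7772 = -2.322
y_raw = -3.6814 - 0.01*-49.1768 = -3.1896
Step 3: Project onto [-1, 2].
x_proj = clip(-2.322) = -1.0
y_proj = clip(-3.1896) = -1.0
Step 4: Evaluate f.
f(-1.0, -1.0) = 24.0


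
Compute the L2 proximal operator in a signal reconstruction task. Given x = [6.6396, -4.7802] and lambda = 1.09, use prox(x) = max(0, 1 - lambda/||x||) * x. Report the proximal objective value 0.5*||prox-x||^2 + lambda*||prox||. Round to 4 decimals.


Step 1: Compute ||x||.
||x|| = 8.1814
Step 2: Compute scaling factor.
scale = max(0, 1 - 1.09/8.1814) = 0.8668
Step 3: prox(x) = [5.755, -4.1433]
||prox(x)|| = 7.0914
Step 4: Proximal objective.
0.5*||prox-x||^2 = 0.5941
lambda*||prox|| = 7.7296
Total = 8.3236


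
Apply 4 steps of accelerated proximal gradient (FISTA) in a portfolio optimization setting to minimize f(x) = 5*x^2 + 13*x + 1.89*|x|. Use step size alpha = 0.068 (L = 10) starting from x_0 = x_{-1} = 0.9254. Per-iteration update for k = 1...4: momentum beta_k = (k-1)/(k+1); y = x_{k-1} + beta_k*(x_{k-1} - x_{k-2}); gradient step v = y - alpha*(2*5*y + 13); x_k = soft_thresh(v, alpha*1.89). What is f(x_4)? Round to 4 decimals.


FISTA on f(x) = 5*x^2 + 13*x + 1.89*|x|
L = 10, alpha = 0.068
Iteration 1: beta = 0.0, y = 0.9254 + 0.0*(0.9254 - 0.9254) = 0.9254
  grad(y) = 22.254, v = y - alpha*grad = -0.5879
  prox(v) = soft_thresh(-0.5879, 0.1285) = -0.4594
Iteration 2: beta = 0.3333, y = -0.4594 + 0.3333*(-0.4594 - 0.9254) = -0.9209
  grad(y) = 3.7906, v = y - alpha*grad = -1.1787
  prox(v) = soft_thresh(-1.1787, 0.1285) = -1.0502
Iteration 3: beta = 0.5, y = -1.0502 + 0.5*(-1.0502 + 0.4594) = -1.3456
  grad(y) = -0.4559, v = y - alpha*grad = -1.3146
  prox(v) = soft_thresh(-1.3146, 0.1285) = -1.1861
Iteration 4: beta = 0.6, y = -1.1861 + 0.6*(-1.1861 + 1.0502) = -1.2676
  grad(y) = 0.324, v = y - alpha*grad = -1.2896
  prox(v) = soft_thresh(-1.2896, 0.1285) = -1.1611
f(x_4) = 5*(-1.1611)^2 + 13*(-1.1611) + 1.89*|-1.1611| = -6.159


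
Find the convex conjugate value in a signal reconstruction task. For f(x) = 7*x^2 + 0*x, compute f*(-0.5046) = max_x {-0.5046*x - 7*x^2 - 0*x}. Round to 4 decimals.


f*(y) = sup_x {y*x - a*x^2 - b*x} = sup_x {(y-b)*x - a*x^2}
FOC: (y - b) - 2a*x = 0 => x* = (y - b)/(2a)
x* = (-0.5046 - 0)/(2*7) = -0.036
f*(-0.5046) = (y-b)^2/(4a) = (-0.5046 - 0)^2/(4*7)
= 0.2546/28 = 0.0091


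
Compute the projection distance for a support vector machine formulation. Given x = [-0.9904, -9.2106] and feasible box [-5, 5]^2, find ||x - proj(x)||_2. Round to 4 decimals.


Project each component onto [-5, 5].
clip(-0.9904) = -0.9904, clip(-9.2106) = -5.0
Projection = [-0.9904, -5.0]
Squared diffs: [0.0, 17.7292]
Distance = sqrt(17.7292) = 4.2106


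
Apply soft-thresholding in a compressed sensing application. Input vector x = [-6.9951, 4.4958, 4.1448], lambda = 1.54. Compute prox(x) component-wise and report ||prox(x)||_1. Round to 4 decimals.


Soft-thresholding with lambda = 1.54:
prox(-6.9951) = sign(-6.9951)*max(|-6.9951| - 1.54, 0) = -5.4551
prox(4.4958) = sign(4.4958)*max(|4.4958| - 1.54, 0) = 2.9558
prox(4.1448) = sign(4.1448)*max(|4.1448| - 1.54, 0) = 2.6048
prox(x) = [-5.4551, 2.9558, 2.6048]
||prox(x)||_1 = 5.4551 + 2.9558 + 2.6048 = 11.0157


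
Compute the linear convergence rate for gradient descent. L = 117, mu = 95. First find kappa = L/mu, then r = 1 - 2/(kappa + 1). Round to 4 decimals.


Step 1: Compute the condition number.
kappa = L/mu = 117/95 = 1.2316
Step 2: Compute the convergence rate.
r = 1 - 2/(kappa + 1) = 1 - 2*mu/(L + mu) = (L - mu)/(L + mu) = 22/212 = 0.1038


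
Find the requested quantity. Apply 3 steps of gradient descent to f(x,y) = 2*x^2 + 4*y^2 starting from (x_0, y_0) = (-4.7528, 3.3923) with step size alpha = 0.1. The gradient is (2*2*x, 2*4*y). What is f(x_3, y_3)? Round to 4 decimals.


Gradient descent on f(x,y) = 2*x^2 + 4*y^2.
Starting point: (-4.7528, 3.3923), alpha = 0.1
Step 1: grad_x = 2*2*-4.7528 = -19.0112, grad_y = 2*4*3.3923 = 27.1384
  x_1 = -4.7528 - 0.1*-19.0112 = -2.8517
  y_1 = 3.3923 - 0.1*27.1384 = 0.6785
Step 2: grad_x = 2*2*-2.8517 = -11.4067, grad_y = 2*4*0.6785 = 5.4277
  x_2 = -2.8517 - 0.1*-11.4067 = -1.711
  y_2 = 0.6785 - 0.1*5.4277 = 0.1357
Step 3: grad_x = 2*2*-1.711 = -6.844, grad_y = 2*4*0.1357 = 1.0855
  x_3 = -1.711 - 0.1*-6.844 = -1.0266
  y_3 = 0.1357 - 0.1*1.0855 = 0.0271
f(-1.0266, 0.0271) = 2*(-1.0266)^2 + 4*0.0271^2 = 2.1108


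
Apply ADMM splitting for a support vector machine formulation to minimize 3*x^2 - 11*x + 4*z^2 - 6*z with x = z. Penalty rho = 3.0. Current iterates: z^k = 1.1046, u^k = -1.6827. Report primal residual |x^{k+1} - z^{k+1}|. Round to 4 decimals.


ADMM iteration with rho = 3.0, z^k = 1.1046, u^k = -1.6827
Step 1: x-update.
Minimize 3*x^2 - 11*x + (3.0/2)*(x - 1.1046 - 1.6827)^2
FOC: (2*3 + 3.0)*x = 11 + 3.0*(1.1046 + 1.6827)
x^{k+1} = 2.1513
Step 2: z-update.
Minimize 4*z^2 - 6*z + (3.0/2)*(2.1513 - z - 1.6827)^2
FOC: (2*4 + 3.0)*z = 6 + 3.0*(2.1513 - 1.6827)
z^{k+1} = 0.6733
Step 3: u-update.
u^{k+1} = -1.6827 + 2.1513 - 0.6733 = -0.2046
Step 4: Primal residual = |2.1513 - 0.6733| = 1.4781


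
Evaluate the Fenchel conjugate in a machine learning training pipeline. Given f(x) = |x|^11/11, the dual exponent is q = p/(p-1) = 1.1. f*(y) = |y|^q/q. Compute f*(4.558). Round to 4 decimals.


The conjugate exponent q satisfies 1/p + 1/q = 1.
p = 11, so q = 11/(11 - 1) = 1.1
|y|^q = 4.558^1.1 = 5.3046
f*(4.558) = 5.3046 / 1.1 = 4.8224


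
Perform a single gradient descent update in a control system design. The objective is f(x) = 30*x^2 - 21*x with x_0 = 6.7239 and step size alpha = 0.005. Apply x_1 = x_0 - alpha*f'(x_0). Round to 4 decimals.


We compute the gradient at x_0 and apply the update.
f'(x) = 60*x - 21
f'(6.7239) = 60*6.7239 - 21 = 382.434
x_1 = 6.7239 - 0.005*382.434 = 4.8117


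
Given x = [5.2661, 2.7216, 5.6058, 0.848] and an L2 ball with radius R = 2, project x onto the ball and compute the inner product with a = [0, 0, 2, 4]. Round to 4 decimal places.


Step 1: Compute ||x|| (intermediates to 6 decimals).
||x|| = sqrt(5.2661^2 + 2.7216^2 + 5.6058^2 + 0.848^2) = 8.202622
Step 2: Project.
Since ||x|| > R, scale = R/||x|| = 2/8.202622 = 0.243824, proj(x) = scale * x
proj(x) = [1.284002, 0.663591, 1.366829, 0.206763]
Step 3: Dot product.
a^T * proj(x) = 0*1.284002 + 0*0.663591 + 2*1.366829 + 4*0.206763 = 3.5607


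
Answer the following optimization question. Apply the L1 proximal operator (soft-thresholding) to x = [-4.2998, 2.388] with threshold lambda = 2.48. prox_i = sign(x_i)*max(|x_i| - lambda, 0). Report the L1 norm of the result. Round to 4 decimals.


Soft-thresholding with lambda = 2.48:
prox(-4.2998) = sign(-4.2998)*max(|-4.2998| - 2.48, 0) = -1.8198
prox(2.388) = sign(2.388)*max(|2.388| - 2.48, 0) = 0.0
prox(x) = [-1.8198, 0.0]
||prox(x)||_1 = 1.8198 + 0.0 = 1.8198


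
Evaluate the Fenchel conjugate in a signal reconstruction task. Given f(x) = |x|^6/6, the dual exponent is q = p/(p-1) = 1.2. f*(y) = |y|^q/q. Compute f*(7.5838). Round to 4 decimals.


The conjugate exponent q satisfies 1/p + 1/q = 1.
p = 6, so q = 6/(6 - 1) = 1.2
|y|^q = 7.5838^1.2 = 11.3727
f*(7.5838) = 11.3727 / 1.2 = 9.4773


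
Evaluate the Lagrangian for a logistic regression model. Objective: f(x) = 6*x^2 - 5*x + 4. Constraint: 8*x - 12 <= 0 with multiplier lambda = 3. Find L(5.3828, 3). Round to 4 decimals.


Step 1: Evaluate f(x).
f(5.3828) = 6*5.3828^2 - 5*5.3828 + 4 = 150.9332
Step 2: Evaluate g(x).
g(5.3828) = 8*5.3828 - 12 = 31.0624
Step 3: Compute Lagrangian.
L = 150.9332 + 3*31.0624 = 244.1204


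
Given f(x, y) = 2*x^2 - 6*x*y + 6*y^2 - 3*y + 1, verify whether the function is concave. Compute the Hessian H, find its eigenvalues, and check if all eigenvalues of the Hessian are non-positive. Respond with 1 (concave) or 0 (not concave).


The Hessian of f(x,y) = 2*x^2 - 6*x*y + 6*y^2 - 3*y + 1 is:
H = [[4, -6], [-6, 12]]
Trace = 4 + 12 = 16
Determinant = 4*12 - (-6)^2 = 12
Discriminant = (16)^2 - 4*12 = 208.0
Eigenvalues: lambda_1 = 0.7889, lambda_2 = 15.2111
The function is not concave.

0


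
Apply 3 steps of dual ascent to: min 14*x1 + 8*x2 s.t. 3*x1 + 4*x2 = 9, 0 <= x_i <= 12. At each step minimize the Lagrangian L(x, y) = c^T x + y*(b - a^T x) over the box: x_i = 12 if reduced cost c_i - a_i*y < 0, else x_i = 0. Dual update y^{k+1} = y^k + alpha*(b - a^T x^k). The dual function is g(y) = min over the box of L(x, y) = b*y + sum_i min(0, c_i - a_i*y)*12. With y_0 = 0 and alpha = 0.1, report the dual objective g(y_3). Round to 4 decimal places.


Dual ascent for LP: min 14*x1 + 8*x2, 3*x1 + 4*x2 = 9, 0 <= x_i <= 12
Step 1: y^k = 0.0, reduced costs: (14.0, 8.0)
  x^k = (0.0, 0.0), subgradient = b - a^T x = 9.0
  y^{k+1} = 0.0 + 0.1*9.0 = 0.9
Step 2: y^k = 0.9, reduced costs: (11.3, 4.4)
  x^k = (0.0, 0.0), subgradient = b - a^T x = 9.0
  y^{k+1} = 0.9 + 0.1*9.0 = 1.8
Step 3: y^k = 1.8, reduced costs: (8.6, 0.8)
  x^k = (0.0, 0.0), subgradient = b - a^T x = 9.0
  y^{k+1} = 1.8 + 0.1*9.0 = 2.7
Dual objective at y_3 = 2.7: reduced costs (5.9, -2.8), box minimizer x = (0.0, 12.0)
g(y_3) = b*y + (c1 - a1*y)*x1 + (c2 - a2*y)*x2 = 9*2.7 + 5.9*0.0 + (-2.8)*12.0 = 24.3 + 0.0 - 33.6 = -9.3


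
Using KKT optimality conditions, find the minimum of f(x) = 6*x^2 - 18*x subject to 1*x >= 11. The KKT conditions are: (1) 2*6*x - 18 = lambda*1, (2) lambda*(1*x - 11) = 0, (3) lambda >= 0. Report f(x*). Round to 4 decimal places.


Step 1: Try lambda = 0 (constraint inactive).
x_unc = 18/(2*6) = 1.5
Check: 1*1.5 = 1.5 < 11 -- violated!
Step 2: Constraint must be active: 1*x = 11
x* = 11/1 = 11.0
lambda = (2*6*11.0 - 18)/1 = 114.0
Step 3: Compute optimal value.
f(x*) = 6*11.0^2 - 18*11.0 = 528.0


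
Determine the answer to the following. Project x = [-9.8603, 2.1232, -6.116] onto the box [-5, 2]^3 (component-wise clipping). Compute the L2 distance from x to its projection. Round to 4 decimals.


Project each component onto [-5, 2].
clip(-9.8603) = -5.0, clip(2.1232) = 2.0, clip(-6.116) = -5.0
Projection = [-5.0, 2.0, -5.0]
Squared diffs: [23.6225, 0.0152, 1.2455]
Distance = sqrt(24.8832) = 4.9883


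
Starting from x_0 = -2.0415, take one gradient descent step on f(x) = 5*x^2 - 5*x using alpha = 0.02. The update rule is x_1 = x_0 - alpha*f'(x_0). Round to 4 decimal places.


We compute the gradient at x_0 and apply the update.
f'(x) = 10*x - 5
f'(-2.0415) = 10*-2.0415 - 5 = -25.415
x_1 = -2.0415 - 0.02*-25.415 = -1.5332


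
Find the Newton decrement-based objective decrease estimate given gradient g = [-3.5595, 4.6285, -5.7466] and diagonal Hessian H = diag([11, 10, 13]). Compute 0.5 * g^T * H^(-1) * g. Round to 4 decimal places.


Step 1: H is diagonal, so H^(-1) * g = [-0.3236, 0.4629, -0.442].
Step 2: g^T H^(-1) g = sum_i g_i^2 / H_ii
  = (-3.5595)^2/11 + (4.6285)^2/10 + (-5.7466)^2/13
  = 1.1518 + 2.1423 + 2.5403 = 5.8344
Step 3: Objective decrease = 0.5 * g^T H^(-1) g = 2.9172


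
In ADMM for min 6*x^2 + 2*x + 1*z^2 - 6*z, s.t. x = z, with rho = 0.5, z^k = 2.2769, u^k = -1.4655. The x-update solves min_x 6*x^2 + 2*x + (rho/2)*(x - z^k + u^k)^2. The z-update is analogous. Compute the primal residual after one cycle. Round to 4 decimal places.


ADMM iteration with rho = 0.5, z^k = 2.2769, u^k = -1.4655
Step 1: x-update.
Minimize 6*x^2 + 2*x + (0.5/2)*(x - 2.2769 - 1.4655)^2
FOC: (2*6 + 0.5)*x = -2 + 0.5*(2.2769 + 1.4655)
x^{k+1} = -0.0103
Step 2: z-update.
Minimize 1*z^2 - 6*z + (0.5/2)*(-0.0103 - z - 1.4655)^2
FOC: (2*1 + 0.5)*z = 6 + 0.5*(-0.0103 - 1.4655)
z^{k+1} = 2.1048
Step 3: u-update.
u^{k+1} = -1.4655 - 0.0103 - 2.1048 = -3.5806
Step 4: Primal residual = |-0.0103 - 2.1048| = 2.1151


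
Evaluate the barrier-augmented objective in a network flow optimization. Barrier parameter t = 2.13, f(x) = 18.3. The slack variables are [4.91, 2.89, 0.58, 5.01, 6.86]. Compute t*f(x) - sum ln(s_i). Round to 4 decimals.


Step 1: Compute log-barrier.
ln values: [1.5913, 1.0613, -0.5447, 1.6114, 1.9257]
phi = -(1.5913 + 1.0613 - 0.5447 + 1.6114 + 1.9257) = -5.6449
Step 2: Compute augmented objective.
t*f(x) = 2.13*18.3 = 38.979
Total = 38.979 - 5.6449 = 33.3341


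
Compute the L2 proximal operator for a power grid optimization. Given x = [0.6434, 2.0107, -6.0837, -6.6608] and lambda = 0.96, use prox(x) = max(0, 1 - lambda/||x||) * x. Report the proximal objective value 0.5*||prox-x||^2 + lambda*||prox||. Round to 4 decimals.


Step 1: Compute ||x||.
||x|| = 9.2647
Step 2: Compute scaling factor.
scale = max(0, 1 - 0.96/9.2647) = 0.8964
Step 3: prox(x) = [0.5767, 1.8024, -5.4533, -5.9706]
||prox(x)|| = 8.3047
Step 4: Proximal objective.
0.5*||prox-x||^2 = 0.4608
lambda*||prox|| = 7.9725
Total = 8.4333


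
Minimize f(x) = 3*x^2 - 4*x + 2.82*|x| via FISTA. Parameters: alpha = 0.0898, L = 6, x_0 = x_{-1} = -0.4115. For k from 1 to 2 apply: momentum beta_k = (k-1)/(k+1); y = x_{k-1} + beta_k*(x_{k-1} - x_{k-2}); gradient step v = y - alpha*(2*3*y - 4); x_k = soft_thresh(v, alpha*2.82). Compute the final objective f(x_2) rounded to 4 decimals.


FISTA on f(x) = 3*x^2 - 4*x + 2.82*|x|
L = 6, alpha = 0.0898
Iteration 1: beta = 0.0, y = -0.4115 + 0.0*(-0.4115 + 0.4115) = -0.4115
  grad(y) = -6.469, v = y - alpha*grad = 0.1694
  prox(v) = soft_thresh(0.1694, 0.2532) = 0.0
Iteration 2: beta = 0.3333, y = 0.0 + 0.3333*(0.0 + 0.4115) = 0.1372
  grad(y) = -3.177, v = y - alpha*grad = 0.4225
  prox(v) = soft_thresh(0.4225, 0.2532) = 0.1692
f(x_2) = 3*0.1692^2 - 4*0.1692 + 2.82*|0.1692| = -0.1138


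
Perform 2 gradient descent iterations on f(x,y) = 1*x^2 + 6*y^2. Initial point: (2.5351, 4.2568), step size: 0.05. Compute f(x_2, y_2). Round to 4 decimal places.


Gradient descent on f(x,y) = 1*x^2 + 6*y^2.
Starting point: (2.5351, 4.2568), alpha = 0.05
Step 1: grad_x = 2*1*2.5351 = 5.0702, grad_y = 2*6*4.2568 = 51.0816
  x_1 = 2.5351 - 0.05*5.0702 = 2.2816
  y_1 = 4.2568 - 0.05*51.0816 = 1.7027
Step 2: grad_x = 2*1*2.2816 = 4.5632, grad_y = 2*6*1.7027 = 20.4326
  x_2 = 2.2816 - 0.05*4.5632 = 2.0534
  y_2 = 1.7027 - 0.05*20.4326 = 0.6811
f(2.0534, 0.6811) = 1*2.0534^2 + 6*0.6811^2 = 6.9999


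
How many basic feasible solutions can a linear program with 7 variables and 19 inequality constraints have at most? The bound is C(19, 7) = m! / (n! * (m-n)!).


Each vertex corresponds to some choice of n active constraints out of m, so the number of vertices is at most C(m, n) = m! / (n!(m-n)!).
m = 19, n = 7
Numerator: 19 * 18 * 17 * 16 * 15 * 14 * 13
Denominator: 7! = 5040
C(19, 7) = 50388


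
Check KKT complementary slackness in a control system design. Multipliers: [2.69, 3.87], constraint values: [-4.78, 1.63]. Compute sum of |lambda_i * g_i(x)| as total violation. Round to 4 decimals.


KKT complementary slackness check:
lambda_1 * g_1 = 2.69 * -4.78 = -12.8582
lambda_2 * g_2 = 3.87 * 1.63 = 6.3081
Total violation = 12.8582 + 6.3081 = 19.1663


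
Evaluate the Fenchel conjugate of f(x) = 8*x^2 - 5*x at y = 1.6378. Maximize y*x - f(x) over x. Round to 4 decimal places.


f*(y) = sup_x {y*x - a*x^2 - b*x} = sup_x {(y-b)*x - a*x^2}
FOC: (y - b) - 2a*x = 0 => x* = (y - b)/(2a)
x* = (1.6378 + 5)/(2*8) = 0.4149
f*(1.6378) = (y-b)^2/(4a) = (1.6378 + 5)^2/(4*8)
= 44.0604/32 = 1.3769


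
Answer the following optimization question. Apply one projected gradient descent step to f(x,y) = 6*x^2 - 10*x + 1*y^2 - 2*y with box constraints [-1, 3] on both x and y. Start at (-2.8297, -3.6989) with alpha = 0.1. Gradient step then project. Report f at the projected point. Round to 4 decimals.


Step 1: Compute gradient at (-2.8297, -3.6989).
grad_x = 2*6*-2.8297 - 10 = -43.9564
grad_y = 2*1*-3.6989 - 2 = -9.3978
Step 2: Gradient step.
x_raw = -2.8297 - 0.1*-43.9564 = 1.5659
y_raw = -3.6989 - 0.1*-9.3978 = -2.7591
Step 3: Project onto [-1, 3].
x_proj = clip(1.5659) = 1.5659
y_proj = clip(-2.7591) = -1.0
Step 4: Evaluate f.
f(1.5659, -1.0) = 2.0536


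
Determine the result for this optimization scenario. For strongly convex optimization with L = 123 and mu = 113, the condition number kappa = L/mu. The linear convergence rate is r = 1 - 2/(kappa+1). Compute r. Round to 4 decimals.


Step 1: Compute the condition number.
kappa = L/mu = 123/113 = 1.0885
Step 2: Compute the convergence rate.
r = 1 - 2/(kappa + 1) = 1 - 2*mu/(L + mu) = (L - mu)/(L + mu) = 10/236 = 0.0424


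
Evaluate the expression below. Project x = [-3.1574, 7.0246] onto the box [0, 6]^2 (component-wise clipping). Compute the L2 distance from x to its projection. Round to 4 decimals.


Project each component onto [0, 6].
clip(-3.1574) = 0.0, clip(7.0246) = 6.0
Projection = [0.0, 6.0]
Squared diffs: [9.9692, 1.0498]
Distance = sqrt(11.019) = 3.3195


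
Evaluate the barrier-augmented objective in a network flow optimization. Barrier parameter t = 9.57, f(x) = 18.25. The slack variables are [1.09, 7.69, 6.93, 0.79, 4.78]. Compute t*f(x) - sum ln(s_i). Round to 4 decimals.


Step 1: Compute log-barrier.
ln values: [0.0862, 2.0399, 1.9359, -0.2357, 1.5644]
phi = -(0.0862 + 2.0399 + 1.9359 - 0.2357 + 1.5644) = -5.3907
Step 2: Compute augmented objective.
t*f(x) = 9.57*18.25 = 174.6525
Total = 174.6525 - 5.3907 = 169.2618


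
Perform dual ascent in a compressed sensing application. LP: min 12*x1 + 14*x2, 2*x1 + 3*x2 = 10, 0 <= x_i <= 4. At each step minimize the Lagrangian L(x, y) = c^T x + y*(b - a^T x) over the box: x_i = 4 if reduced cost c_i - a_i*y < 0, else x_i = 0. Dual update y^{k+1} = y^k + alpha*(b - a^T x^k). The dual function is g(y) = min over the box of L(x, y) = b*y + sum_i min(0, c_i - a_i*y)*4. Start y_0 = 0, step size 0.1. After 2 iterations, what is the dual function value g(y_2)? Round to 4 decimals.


Dual ascent for LP: min 12*x1 + 14*x2, 2*x1 + 3*x2 = 10, 0 <= x_i <= 4
Step 1: y^k = 0.0, reduced costs: (12.0, 14.0)
  x^k = (0.0, 0.0), subgradient = b - a^T x = 10.0
  y^{k+1} = 0.0 + 0.1*10.0 = 1.0
Step 2: y^k = 1.0, reduced costs: (10.0, 11.0)
  x^k = (0.0, 0.0), subgradient = b - a^T x = 10.0
  y^{k+1} = 1.0 + 0.1*10.0 = 2.0
Dual objective at y_2 = 2.0: reduced costs (8.0, 8.0), box minimizer x = (0.0, 0.0)
g(y_2) = b*y + (c1 - a1*y)*x1 + (c2 - a2*y)*x2 = 10*2.0 + 8.0*0.0 + 8.0*0.0 = 20.0 + 0.0 + 0.0 = 20.0


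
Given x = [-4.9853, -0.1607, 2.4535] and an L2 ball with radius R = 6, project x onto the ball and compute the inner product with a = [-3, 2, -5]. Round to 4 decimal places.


Step 1: Compute ||x|| (intermediates to 6 decimals).
||x|| = sqrt((-4.9853)^2 + (-0.1607)^2 + 2.4535^2) = 5.55866
Step 2: Project.
Since ||x|| <= R, proj = x (no scaling needed).
proj(x) = [-4.9853, -0.1607, 2.4535]
Step 3: Dot product.
a^T * proj(x) = -3*(-4.9853) + 2*(-0.1607) - 5*2.4535 = 2.367


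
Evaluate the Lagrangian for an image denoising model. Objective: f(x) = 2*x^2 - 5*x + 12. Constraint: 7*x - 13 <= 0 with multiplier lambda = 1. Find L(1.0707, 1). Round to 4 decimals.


Step 1: Evaluate f(x).
f(1.0707) = 2*1.0707^2 - 5*1.0707 + 12 = 8.9393
Step 2: Evaluate g(x).
g(1.0707) = 7*1.0707 - 13 = -5.5051
Step 3: Compute Lagrangian.
L = 8.9393 + 1*-5.5051 = 3.4342


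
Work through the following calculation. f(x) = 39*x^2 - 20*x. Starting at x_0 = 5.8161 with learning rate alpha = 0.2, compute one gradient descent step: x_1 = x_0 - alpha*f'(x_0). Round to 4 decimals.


We compute the gradient at x_0 and apply the update.
f'(x) = 78*x - 20
f'(5.8161) = 78*5.8161 - 20 = 433.6558
x_1 = 5.8161 - 0.2*433.6558 = -80.9151


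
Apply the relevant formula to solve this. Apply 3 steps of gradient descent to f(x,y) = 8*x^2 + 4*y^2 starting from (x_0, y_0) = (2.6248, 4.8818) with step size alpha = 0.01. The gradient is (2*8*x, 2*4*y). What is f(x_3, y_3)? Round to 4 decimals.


Gradient descent on f(x,y) = 8*x^2 + 4*y^2.
Starting point: (2.6248, 4.8818), alpha = 0.01
Step 1: grad_x = 2*8*2.6248 = 41.9968, grad_y = 2*4*4.8818 = 39.0544
  x_1 = 2.6248 - 0.01*41.9968 = 2.2048
  y_1 = 4.8818 - 0.01*39.0544 = 4.4913
Step 2: grad_x = 2*8*2.2048 = 35.2773, grad_y = 2*4*4.4913 = 35.93
  x_2 = 2.2048 - 0.01*35.2773 = 1.8521
  y_2 = 4.4913 - 0.01*35.93 = 4.132
Step 3: grad_x = 2*8*1.8521 = 29.6329, grad_y = 2*4*4.132 = 33.0556
  x_3 = 1.8521 - 0.01*29.6329 = 1.5557
  y_3 = 4.132 - 0.01*33.0556 = 3.8014
f(1.5557, 3.8014) = 8*1.5557^2 + 4*3.8014^2 = 77.1649


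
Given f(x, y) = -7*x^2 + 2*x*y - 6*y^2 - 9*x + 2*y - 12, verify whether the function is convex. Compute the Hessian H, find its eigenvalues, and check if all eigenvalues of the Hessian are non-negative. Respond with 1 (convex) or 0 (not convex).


The Hessian of f(x,y) = -7*x^2 + 2*x*y - 6*y^2 - 9*x + 2*y - 12 is:
H = [[-14, 2], [2, -12]]
Trace = -14 - 12 = -26
Determinant = -14*-12 - (2)^2 = 164
Discriminant = (-26)^2 - 4*164 = 20.0
Eigenvalues: lambda_1 = -15.2361, lambda_2 = -10.7639
The function is not convex.

0


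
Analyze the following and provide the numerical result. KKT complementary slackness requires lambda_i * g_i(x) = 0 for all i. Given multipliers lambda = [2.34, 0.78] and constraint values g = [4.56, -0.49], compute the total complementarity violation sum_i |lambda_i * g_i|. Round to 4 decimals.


KKT complementary slackness check:
lambda_1 * g_1 = 2.34 * 4.56 = 10.6704
lambda_2 * g_2 = 0.78 * -0.49 = -0.3822
Total violation = 10.6704 + 0.3822 = 11.0526


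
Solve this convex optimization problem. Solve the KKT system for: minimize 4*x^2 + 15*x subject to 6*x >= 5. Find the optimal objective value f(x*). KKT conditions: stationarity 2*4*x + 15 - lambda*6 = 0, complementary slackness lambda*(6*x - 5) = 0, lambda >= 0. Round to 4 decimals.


Step 1: Try lambda = 0 (constraint inactive).
x_unc = -15/(2*4) = -1.875
Check: 6*-1.875 = -11.25 < 5 -- violated!
Step 2: Constraint must be active: 6*x = 5
x* = 5/6 = 0.8333 (rounded; the exact value 5/6 is used below)
lambda = (2*4*(5/6) + 15)/6 = 3.6111
Step 3: Compute optimal value.
f(x*) = 4*(5/6)^2 + 15*(5/6) = 15.2778


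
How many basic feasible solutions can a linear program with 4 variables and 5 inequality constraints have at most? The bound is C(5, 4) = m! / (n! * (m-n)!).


Each vertex corresponds to some choice of n active constraints out of m, so the number of vertices is at most C(m, n) = m! / (n!(m-n)!).
m = 5, n = 4
Numerator: 5 * 4 * 3 * 2
Denominator: 4! = 24
C(5, 4) = 5


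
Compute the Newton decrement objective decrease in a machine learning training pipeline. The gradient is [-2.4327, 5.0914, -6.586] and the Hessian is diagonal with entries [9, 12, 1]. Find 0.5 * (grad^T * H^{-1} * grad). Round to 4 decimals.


Step 1: H is diagonal, so H^(-1) * g = [-0.2703, 0.4243, -6.586].
Step 2: g^T H^(-1) g = sum_i g_i^2 / H_ii
  = (-2.4327)^2/9 + (5.0914)^2/12 + (-6.586)^2/1
  = 0.6576 + 2.1602 + 43.3754 = 46.1932
Step 3: Objective decrease = 0.5 * g^T H^(-1) g = 23.0966


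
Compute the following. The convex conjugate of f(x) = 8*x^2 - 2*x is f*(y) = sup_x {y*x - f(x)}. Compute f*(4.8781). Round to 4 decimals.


f*(y) = sup_x {y*x - a*x^2 - b*x} = sup_x {(y-b)*x - a*x^2}
FOC: (y - b) - 2a*x = 0 => x* = (y - b)/(2a)
x* = (4.8781 + 2)/(2*8) = 0.4299
f*(4.8781) = (y-b)^2/(4a) = (4.8781 + 2)^2/(4*8)
= 47.3083/32 = 1.4784


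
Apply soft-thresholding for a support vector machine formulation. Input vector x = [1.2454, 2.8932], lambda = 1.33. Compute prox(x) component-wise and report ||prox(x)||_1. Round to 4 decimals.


Soft-thresholding with lambda = 1.33:
prox(1.2454) = sign(1.2454)*max(|1.2454| - 1.33, 0) = 0.0
prox(2.8932) = sign(2.8932)*max(|2.8932| - 1.33, 0) = 1.5632
prox(x) = [0.0, 1.5632]
||prox(x)||_1 = 0.0 + 1.5632 = 1.5632


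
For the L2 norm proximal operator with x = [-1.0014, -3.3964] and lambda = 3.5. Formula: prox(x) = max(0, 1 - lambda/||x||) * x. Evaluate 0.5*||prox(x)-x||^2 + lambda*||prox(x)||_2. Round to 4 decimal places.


Step 1: Compute ||x||.
||x|| = 3.541
Step 2: Compute scaling factor.
scale = max(0, 1 - 3.5/3.541) = 0.0116
Step 3: prox(x) = [-0.0116, -0.0393]
||prox(x)|| = 0.041
Step 4: Proximal objective.
0.5*||prox-x||^2 = 6.125
lambda*||prox|| = 0.1435
Total = 6.2683


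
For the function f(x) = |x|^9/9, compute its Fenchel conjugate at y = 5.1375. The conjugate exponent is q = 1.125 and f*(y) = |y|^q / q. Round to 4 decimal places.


The conjugate exponent q satisfies 1/p + 1/q = 1.
p = 9, so q = 9/(9 - 1) = 1.125
|y|^q = 5.1375^1.125 = 6.3037
f*(5.1375) = 6.3037 / 1.125 = 5.6033


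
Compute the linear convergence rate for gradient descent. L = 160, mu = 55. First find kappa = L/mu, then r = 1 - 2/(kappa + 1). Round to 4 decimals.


Step 1: Compute the condition number.
kappa = L/mu = 160/55 = 2.9091
Step 2: Compute the convergence rate.
r = 1 - 2/(kappa + 1) = 1 - 2*mu/(L + mu) = (L - mu)/(L + mu) = 105/215 = 0.4884


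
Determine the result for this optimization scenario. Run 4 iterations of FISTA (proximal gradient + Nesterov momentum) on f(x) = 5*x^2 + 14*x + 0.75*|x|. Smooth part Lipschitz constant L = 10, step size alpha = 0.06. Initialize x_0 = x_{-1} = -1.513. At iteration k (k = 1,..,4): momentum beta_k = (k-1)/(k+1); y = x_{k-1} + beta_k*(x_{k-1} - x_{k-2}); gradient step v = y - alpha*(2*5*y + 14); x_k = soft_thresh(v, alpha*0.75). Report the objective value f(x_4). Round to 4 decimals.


FISTA on f(x) = 5*x^2 + 14*x + 0.75*|x|
L = 10, alpha = 0.06
Iteration 1: beta = 0.0, y = -1.513 + 0.0*(-1.513 + 1.513) = -1.513
  grad(y) = -1.13, v = y - alpha*grad = -1.4452
  prox(v) = soft_thresh(-1.4452, 0.045) = -1.4002
Iteration 2: beta = 0.3333, y = -1.4002 + 0.3333*(-1.4002 + 1.513) = -1.3626
  grad(y) = 0.374, v = y - alpha*grad = -1.385
  prox(v) = soft_thresh(-1.385, 0.045) = -1.34
Iteration 3: beta = 0.5, y = -1.34 + 0.5*(-1.34 + 1.4002) = -1.31
  grad(y) = 0.9004, v = y - alpha*grad = -1.364
  prox(v) = soft_thresh(-1.364, 0.045) = -1.319
Iteration 4: beta = 0.6, y = -1.319 + 0.6*(-1.319 + 1.34) = -1.3064
  grad(y) = 0.9365, v = y - alpha*grad = -1.3625
  prox(v) = soft_thresh(-1.3625, 0.045) = -1.3175
f(x_4) = 5*(-1.3175)^2 + 14*(-1.3175) + 0.75*|-1.3175| = -8.7778
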